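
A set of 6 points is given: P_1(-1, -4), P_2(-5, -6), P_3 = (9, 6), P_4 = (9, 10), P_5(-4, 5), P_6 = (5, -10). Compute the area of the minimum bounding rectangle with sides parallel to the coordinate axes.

280

x ranges over [-5, 9], width 14.
y ranges over [-10, 10], height 20.
Area = 14 × 20 = 280.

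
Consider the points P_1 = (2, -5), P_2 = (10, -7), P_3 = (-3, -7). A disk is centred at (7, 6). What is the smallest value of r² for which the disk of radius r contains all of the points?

The required radius is the distance from (7, 6) to the farthest point.
Squared distances: 146, 178, 269.
Maximum is 269, attained at P_3.

269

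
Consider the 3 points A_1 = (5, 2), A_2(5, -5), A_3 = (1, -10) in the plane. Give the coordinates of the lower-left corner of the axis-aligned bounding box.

(1, -10)

x-range [1, 5], y-range [-10, 2].
The lower-left corner is (1, -10).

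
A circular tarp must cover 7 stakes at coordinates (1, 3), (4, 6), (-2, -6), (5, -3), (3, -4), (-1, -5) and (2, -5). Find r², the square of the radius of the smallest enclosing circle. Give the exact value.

A smallest enclosing disk is always determined by at most three of the input points on its boundary.
The farthest pair is (4, 6)–(-2, -6) with squared distance 180. The circle on this segment as diameter has centre (1, 0) and r² = 180/4 = 45.
Check (1, 3): distance² to centre = 9 ≤ 45, so it lies inside.
All remaining points lie in this disk, and no smaller disk contains both endpoints, so this is the minimum enclosing circle.

45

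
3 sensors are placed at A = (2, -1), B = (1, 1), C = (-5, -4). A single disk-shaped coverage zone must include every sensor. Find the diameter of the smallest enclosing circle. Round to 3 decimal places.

Side lengths²: AB² = 5, AC² = 58, BC² = 61.
Since BC² = 61 < 58 + 5 = 63, the triangle is acute, so the smallest enclosing circle is the circumcircle.
Circumcentre = (-63/34, -57/34), r² = 8845/578.
Diameter = 2r = 2√(8845/578) ≈ 7.824.

7.824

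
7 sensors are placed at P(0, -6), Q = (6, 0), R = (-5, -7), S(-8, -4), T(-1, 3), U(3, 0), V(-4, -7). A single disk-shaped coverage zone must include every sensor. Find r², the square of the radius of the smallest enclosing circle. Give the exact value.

53

By Welzl's lemma the MEC is supported by two points (diametrically opposite) or three points (on a circumcircle).
The farthest pair is Q–S with squared distance 212. The circle on this segment as diameter has centre (-1, -2) and r² = 212/4 = 53.
Check P: distance² to centre = 17 ≤ 53, so it lies inside.
All remaining points lie in this disk, and no smaller disk contains both endpoints, so this is the minimum enclosing circle.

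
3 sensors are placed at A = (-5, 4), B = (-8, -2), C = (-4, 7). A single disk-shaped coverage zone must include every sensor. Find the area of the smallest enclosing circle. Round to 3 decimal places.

76.184

Side lengths²: AB² = 45, AC² = 10, BC² = 97.
Since BC² = 97 ≥ 45 + 10 = 55, the angle opposite BC is not acute, so the smallest enclosing circle has BC as diameter.
Centre = midpoint of BC = (-6, 2.5), r² = 97/4 = 24.25.
Area = π·r² = π·24.25 ≈ 76.184.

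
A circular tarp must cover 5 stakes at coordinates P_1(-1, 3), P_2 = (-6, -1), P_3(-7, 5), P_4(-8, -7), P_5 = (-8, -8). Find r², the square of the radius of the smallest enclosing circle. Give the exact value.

45.15625

By Welzl's lemma the MEC is supported by two points (diametrically opposite) or three points (on a circumcircle).
The minimum enclosing circle is determined by three boundary points: P_1, P_3, P_5.
Their circumcentre is (-5.875, -1.625) with r² = 45.15625.
The farthest remaining point P_4 is at distance² 33.40625 ≤ 45.15625.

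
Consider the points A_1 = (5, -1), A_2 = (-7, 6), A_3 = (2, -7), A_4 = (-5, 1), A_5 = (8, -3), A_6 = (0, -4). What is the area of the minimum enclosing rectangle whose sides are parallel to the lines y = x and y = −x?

In coordinates u = x + y, v = x − y the rectangle is axis-aligned; the map (x,y)→(u,v) scales areas by 2.
u-values: 4, -1, -5, -4, 5, -4; range = 5 − (-5) = 10.
v-values: 6, -13, 9, -6, 11, 4; range = 11 − (-13) = 24.
Area = (10 × 24) / 2 = 120.

120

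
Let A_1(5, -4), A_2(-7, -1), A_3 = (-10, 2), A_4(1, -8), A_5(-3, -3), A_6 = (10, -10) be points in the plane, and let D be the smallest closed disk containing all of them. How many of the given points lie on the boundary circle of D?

2

The farthest pair is A_3–A_6 with squared distance 544. The circle on this segment as diameter has centre (0, -4) and r² = 544/4 = 136.
Check A_1: distance² to centre = 25 ≤ 136, so it lies inside.
All remaining points lie in this disk, and no smaller disk contains both endpoints, so this is the minimum enclosing circle.
The points at distance exactly r from the centre are A_3, A_6 — 2 points.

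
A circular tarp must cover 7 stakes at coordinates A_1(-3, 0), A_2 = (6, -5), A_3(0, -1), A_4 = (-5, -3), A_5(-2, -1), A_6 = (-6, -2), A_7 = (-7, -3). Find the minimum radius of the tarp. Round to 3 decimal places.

The farthest pair is A_2–A_7 with squared distance 173. The circle on this segment as diameter has centre (-0.5, -4) and r² = 173/4 = 43.25.
Check A_1: distance² to centre = 22.25 ≤ 43.25, so it lies inside.
All remaining points lie in this disk, and no smaller disk contains both endpoints, so this is the minimum enclosing circle.
r = √(43.25) ≈ 6.576.

6.576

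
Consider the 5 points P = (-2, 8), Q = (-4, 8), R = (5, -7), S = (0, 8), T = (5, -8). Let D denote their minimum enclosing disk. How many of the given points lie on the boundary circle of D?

2

A smallest enclosing disk is always determined by at most three of the input points on its boundary.
The farthest pair is Q–T with squared distance 337. The circle on this segment as diameter has centre (0.5, 0) and r² = 337/4 = 84.25.
Check P: distance² to centre = 70.25 ≤ 84.25, so it lies inside.
All remaining points lie in this disk, and no smaller disk contains both endpoints, so this is the minimum enclosing circle.
The points at distance exactly r from the centre are Q, T — 2 points.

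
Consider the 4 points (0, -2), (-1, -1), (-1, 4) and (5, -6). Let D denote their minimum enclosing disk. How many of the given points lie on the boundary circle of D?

2

The minimum enclosing circle of a finite set is fixed by two of the points (as a diameter) or three (as a circumcircle).
The farthest pair is (-1, 4)–(5, -6) with squared distance 136. The circle on this segment as diameter has centre (2, -1) and r² = 136/4 = 34.
Check (0, -2): distance² to centre = 5 ≤ 34, so it lies inside.
All remaining points lie in this disk, and no smaller disk contains both endpoints, so this is the minimum enclosing circle.
The points at distance exactly r from the centre are (-1, 4), (5, -6) — 2 points.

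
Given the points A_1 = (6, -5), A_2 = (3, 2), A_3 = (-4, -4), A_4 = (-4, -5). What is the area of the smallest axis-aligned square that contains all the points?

The bounding box has width 10 and height 7.
An axis-aligned square enclosing the set must have side ≥ max(width, height).
So the minimum side is max(10, 7) = 10.
Area = 10² = 100.

100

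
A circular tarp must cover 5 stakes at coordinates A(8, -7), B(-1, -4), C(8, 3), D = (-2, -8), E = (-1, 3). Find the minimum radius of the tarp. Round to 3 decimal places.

7.433

A smallest enclosing disk is always determined by at most three of the input points on its boundary.
The farthest pair is C–D with squared distance 221. The circle on this segment as diameter has centre (3, -2.5) and r² = 221/4 = 55.25.
Check A: distance² to centre = 45.25 ≤ 55.25, so it lies inside.
All remaining points lie in this disk, and no smaller disk contains both endpoints, so this is the minimum enclosing circle.
r = √(55.25) ≈ 7.433.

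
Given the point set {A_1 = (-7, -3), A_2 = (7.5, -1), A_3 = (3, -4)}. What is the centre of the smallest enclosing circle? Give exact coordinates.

(0.25, -2)

Side lengths²: A_1A_2² = 214.25, A_1A_3² = 101, A_2A_3² = 29.25.
Since A_1A_2² = 214.25 ≥ 101 + 29.25 = 130.25, the angle opposite A_1A_2 is not acute, so the smallest enclosing circle has A_1A_2 as diameter.
Centre = midpoint of A_1A_2 = (0.25, -2), r² = 214.25/4 = 53.5625.
Centre = (0.25, -2).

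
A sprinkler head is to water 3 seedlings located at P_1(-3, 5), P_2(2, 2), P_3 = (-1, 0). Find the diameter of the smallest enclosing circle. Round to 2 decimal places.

Side lengths²: P_1P_2² = 34, P_1P_3² = 29, P_2P_3² = 13.
Since P_1P_2² = 34 < 29 + 13 = 42, the triangle is acute, so the smallest enclosing circle is the circumcircle.
Circumcentre = (-31/38, 113/38), r² = 6409/722.
Diameter = 2r = 2√(6409/722) ≈ 5.96.

5.96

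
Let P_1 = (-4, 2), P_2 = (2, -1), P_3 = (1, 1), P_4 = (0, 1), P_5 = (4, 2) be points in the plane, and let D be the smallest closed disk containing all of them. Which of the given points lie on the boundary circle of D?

A smallest enclosing disk is always determined by at most three of the input points on its boundary.
The farthest pair is P_1–P_5 with squared distance 64. The circle on this segment as diameter has centre (0, 2) and r² = 64/4 = 16.
Check P_2: distance² to centre = 13 ≤ 16, so it lies inside.
All remaining points lie in this disk, and no smaller disk contains both endpoints, so this is the minimum enclosing circle.
The points at distance exactly r from the centre are P_1, P_5 — 2 points.

P_1, P_5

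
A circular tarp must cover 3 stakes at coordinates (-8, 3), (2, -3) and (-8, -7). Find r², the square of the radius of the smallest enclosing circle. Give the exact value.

Call the three points A, B, C in the order given.
Side lengths²: AB² = 136, AC² = 100, BC² = 116.
Since AB² = 136 < 116 + 100 = 216, the triangle is acute, so the smallest enclosing circle is the circumcircle.
Circumcentre = (-4.2, -2), r² = 39.44.

39.44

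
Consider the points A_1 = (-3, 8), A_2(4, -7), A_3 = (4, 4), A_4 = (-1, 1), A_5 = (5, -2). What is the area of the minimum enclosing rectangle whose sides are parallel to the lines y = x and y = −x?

In coordinates u = x + y, v = x − y the rectangle is axis-aligned; the map (x,y)→(u,v) scales areas by 2.
u-values: 5, -3, 8, 0, 3; range = 8 − (-3) = 11.
v-values: -11, 11, 0, -2, 7; range = 11 − (-11) = 22.
Area = (11 × 22) / 2 = 121.

121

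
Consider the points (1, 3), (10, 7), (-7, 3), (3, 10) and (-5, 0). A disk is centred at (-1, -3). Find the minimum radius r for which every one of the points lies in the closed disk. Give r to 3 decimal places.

The required radius is the distance from (-1, -3) to the farthest point.
Squared distances: 40, 221, 72, 185, 25.
Maximum is 221, attained at (10, 7).
r = √221 ≈ 14.866.

14.866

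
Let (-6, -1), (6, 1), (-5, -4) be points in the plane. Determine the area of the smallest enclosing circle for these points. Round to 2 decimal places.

117.53

Call the three points A, B, C in the order given.
Side lengths²: AB² = 148, AC² = 10, BC² = 146.
Since AB² = 148 < 146 + 10 = 156, the triangle is acute, so the smallest enclosing circle is the circumcircle.
Circumcentre = (2/19, -12/19), r² = 13505/361.
Area = π·r² = π·13505/361 ≈ 117.53.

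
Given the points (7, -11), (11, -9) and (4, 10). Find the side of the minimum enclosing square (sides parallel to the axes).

21

The bounding box has width 7 and height 21.
An axis-aligned square enclosing the set must have side ≥ max(width, height).
So the minimum side is max(7, 21) = 21.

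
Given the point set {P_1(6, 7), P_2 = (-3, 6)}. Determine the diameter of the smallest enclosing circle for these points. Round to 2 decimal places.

9.06

The smallest circle enclosing two points has them as diameter endpoints.
Centre = midpoint = (1.5, 6.5); r² = |P_1P_2|²/4 = 82/4 = 20.5.
Diameter = 2r = 2√(20.5) ≈ 9.06.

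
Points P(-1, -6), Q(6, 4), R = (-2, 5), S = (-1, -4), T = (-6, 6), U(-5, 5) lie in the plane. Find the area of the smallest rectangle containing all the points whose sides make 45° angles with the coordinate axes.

In coordinates u = x + y, v = x − y the rectangle is axis-aligned; the map (x,y)→(u,v) scales areas by 2.
u-values: -7, 10, 3, -5, 0, 0; range = 10 − (-7) = 17.
v-values: 5, 2, -7, 3, -12, -10; range = 5 − (-12) = 17.
Area = (17 × 17) / 2 = 144.5.

144.5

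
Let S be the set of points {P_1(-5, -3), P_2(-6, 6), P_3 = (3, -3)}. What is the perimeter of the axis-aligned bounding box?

36

Width = max x − min x = 3 − (-6) = 9.
Height = max y − min y = 6 − (-3) = 9.
Perimeter = 2(9 + 9) = 36.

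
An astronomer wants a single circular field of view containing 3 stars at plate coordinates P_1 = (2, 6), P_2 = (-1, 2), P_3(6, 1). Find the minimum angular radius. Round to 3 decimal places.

3.651

Side lengths²: P_1P_2² = 25, P_1P_3² = 41, P_2P_3² = 50.
Since P_2P_3² = 50 < 41 + 25 = 66, the triangle is acute, so the smallest enclosing circle is the circumcircle.
Circumcentre = (163/62, 149/62), r² = 25625/1922.
r = √(25625/1922) ≈ 3.651.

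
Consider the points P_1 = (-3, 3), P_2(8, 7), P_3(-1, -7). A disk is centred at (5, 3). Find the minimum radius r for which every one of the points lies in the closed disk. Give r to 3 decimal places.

11.662

The required radius is the distance from (5, 3) to the farthest point.
Squared distances: 64, 25, 136.
Maximum is 136, attained at P_3.
r = √136 ≈ 11.662.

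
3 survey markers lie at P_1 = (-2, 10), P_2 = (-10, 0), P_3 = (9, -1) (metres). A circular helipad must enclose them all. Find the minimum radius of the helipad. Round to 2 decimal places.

Side lengths²: P_1P_2² = 164, P_1P_3² = 242, P_2P_3² = 362.
Since P_2P_3² = 362 < 242 + 164 = 406, the triangle is acute, so the smallest enclosing circle is the circumcircle.
Circumcentre = (-4/9, 5/9), r² = 7421/81.
r = √(7421/81) ≈ 9.57.

9.57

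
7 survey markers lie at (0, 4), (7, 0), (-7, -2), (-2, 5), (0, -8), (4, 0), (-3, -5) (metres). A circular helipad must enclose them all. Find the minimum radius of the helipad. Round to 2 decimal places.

7.07

The minimum enclosing circle of a finite set is fixed by two of the points (as a diameter) or three (as a circumcircle).
The farthest pair is (7, 0)–(-7, -2) with squared distance 200. The circle on this segment as diameter has centre (0, -1) and r² = 200/4 = 50.
Check (0, 4): distance² to centre = 25 ≤ 50, so it lies inside.
All remaining points lie in this disk, and no smaller disk contains both endpoints, so this is the minimum enclosing circle.
r = √50 ≈ 7.07.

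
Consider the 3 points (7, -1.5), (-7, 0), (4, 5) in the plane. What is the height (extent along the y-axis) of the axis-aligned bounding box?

max y = 5, min y = -1.5, so height = 6.5.

6.5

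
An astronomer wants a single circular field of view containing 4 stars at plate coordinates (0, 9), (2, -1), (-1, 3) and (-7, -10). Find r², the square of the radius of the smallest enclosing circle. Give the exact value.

102.5

The farthest pair is (0, 9)–(-7, -10) with squared distance 410. The circle on this segment as diameter has centre (-3.5, -0.5) and r² = 410/4 = 102.5.
Check (2, -1): distance² to centre = 30.5 ≤ 102.5, so it lies inside.
All remaining points lie in this disk, and no smaller disk contains both endpoints, so this is the minimum enclosing circle.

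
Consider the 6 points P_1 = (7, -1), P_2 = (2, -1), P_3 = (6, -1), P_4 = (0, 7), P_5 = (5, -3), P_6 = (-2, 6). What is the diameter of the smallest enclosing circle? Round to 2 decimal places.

By Welzl's lemma the MEC is supported by two points (diametrically opposite) or three points (on a circumcircle).
The minimum enclosing circle is determined by three boundary points: P_1, P_5, P_6.
Their circumcentre is (2.0625, 1.9375) with r² = 33.0078125.
The farthest remaining point P_4 is at distance² 29.8828125 ≤ 33.0078125.
Diameter = 2r = 2√(33.0078125) ≈ 11.49.

11.49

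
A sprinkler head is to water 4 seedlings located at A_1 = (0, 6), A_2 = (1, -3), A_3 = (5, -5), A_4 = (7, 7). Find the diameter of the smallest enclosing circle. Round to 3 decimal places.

12.676

A smallest enclosing disk is always determined by at most three of the input points on its boundary.
The minimum enclosing circle is determined by three boundary points: A_1, A_3, A_4.
Their circumcentre is (174/41, 53/41) with r² = 67525/1681.
The farthest remaining point A_2 is at distance² 48665/1681 ≤ 67525/1681.
Diameter = 2r = 2√(67525/1681) ≈ 12.676.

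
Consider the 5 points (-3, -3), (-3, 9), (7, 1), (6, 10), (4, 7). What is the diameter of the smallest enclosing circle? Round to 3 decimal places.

15.811

The farthest pair is (-3, -3)–(6, 10) with squared distance 250. The circle on this segment as diameter has centre (1.5, 3.5) and r² = 250/4 = 62.5.
Check (-3, 9): distance² to centre = 50.5 ≤ 62.5, so it lies inside.
All remaining points lie in this disk, and no smaller disk contains both endpoints, so this is the minimum enclosing circle.
Diameter = 2r = 2√(62.5) ≈ 15.811.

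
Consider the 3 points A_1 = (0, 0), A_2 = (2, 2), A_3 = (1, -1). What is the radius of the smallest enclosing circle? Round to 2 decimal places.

1.58

Side lengths²: A_1A_2² = 8, A_1A_3² = 2, A_2A_3² = 10.
Since A_2A_3² = 10 ≥ 8 + 2 = 10, the angle opposite A_2A_3 is not acute, so the smallest enclosing circle has A_2A_3 as diameter.
Centre = midpoint of A_2A_3 = (1.5, 0.5), r² = 10/4 = 2.5.
r = √(2.5) ≈ 1.58.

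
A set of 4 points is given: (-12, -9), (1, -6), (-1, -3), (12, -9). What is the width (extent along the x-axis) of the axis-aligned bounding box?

24

max x = 12, min x = -12, so width = 24.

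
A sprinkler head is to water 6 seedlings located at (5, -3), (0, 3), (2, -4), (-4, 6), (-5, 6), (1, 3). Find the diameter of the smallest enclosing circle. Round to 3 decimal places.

13.454

By Welzl's lemma the MEC is supported by two points (diametrically opposite) or three points (on a circumcircle).
The farthest pair is (5, -3)–(-5, 6) with squared distance 181. The circle on this segment as diameter has centre (0, 1.5) and r² = 181/4 = 45.25.
Check (0, 3): distance² to centre = 2.25 ≤ 45.25, so it lies inside.
All remaining points lie in this disk, and no smaller disk contains both endpoints, so this is the minimum enclosing circle.
Diameter = 2r = 2√(45.25) ≈ 13.454.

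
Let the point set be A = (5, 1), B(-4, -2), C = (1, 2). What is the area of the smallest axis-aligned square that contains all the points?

81

The bounding box has width 9 and height 4.
An axis-aligned square enclosing the set must have side ≥ max(width, height).
So the minimum side is max(9, 4) = 9.
Area = 9² = 81.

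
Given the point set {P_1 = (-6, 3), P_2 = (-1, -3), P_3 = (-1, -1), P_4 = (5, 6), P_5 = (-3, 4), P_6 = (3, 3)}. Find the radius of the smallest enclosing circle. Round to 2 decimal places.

5.95

By Welzl's lemma the MEC is supported by two points (diametrically opposite) or three points (on a circumcircle).
The minimum enclosing circle is determined by three boundary points: P_1, P_2, P_4.
Their circumcentre is (-1/18, 155/54) with r² = 51545/1458.
The farthest remaining point P_3 is at distance² 23141/1458 ≤ 51545/1458.
r = √(51545/1458) ≈ 5.95.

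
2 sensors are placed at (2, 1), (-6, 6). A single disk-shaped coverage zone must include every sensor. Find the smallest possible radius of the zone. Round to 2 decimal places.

4.72

The smallest circle enclosing two points has them as diameter endpoints.
Centre = midpoint = (-2, 3.5); r² = |(2, 1)−(-6, 6)|²/4 = 89/4 = 22.25.
r = √(22.25) ≈ 4.72.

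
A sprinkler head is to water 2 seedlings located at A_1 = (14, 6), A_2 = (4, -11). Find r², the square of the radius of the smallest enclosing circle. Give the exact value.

97.25

The smallest circle enclosing two points has them as diameter endpoints.
Centre = midpoint = (9, -2.5); r² = |A_1A_2|²/4 = 389/4 = 97.25.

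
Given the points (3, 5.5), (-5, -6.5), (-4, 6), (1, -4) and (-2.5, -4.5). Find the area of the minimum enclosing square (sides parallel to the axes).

156.25

The bounding box has width 8 and height 12.5.
An axis-aligned square enclosing the set must have side ≥ max(width, height).
So the minimum side is max(8, 12.5) = 12.5.
Area = 12.5² = 156.25.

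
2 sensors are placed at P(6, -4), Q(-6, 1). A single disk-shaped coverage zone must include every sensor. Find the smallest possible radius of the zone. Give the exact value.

6.5

The smallest circle enclosing two points has them as diameter endpoints.
Centre = midpoint = (0, -1.5); r² = |PQ|²/4 = 169/4 = 42.25.
r = √(42.25) = 6.5.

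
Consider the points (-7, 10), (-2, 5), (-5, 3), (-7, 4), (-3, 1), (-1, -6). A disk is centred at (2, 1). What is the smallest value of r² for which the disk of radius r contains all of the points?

The required radius is the distance from (2, 1) to the farthest point.
Squared distances: 162, 32, 53, 90, 25, 58.
Maximum is 162, attained at (-7, 10).

162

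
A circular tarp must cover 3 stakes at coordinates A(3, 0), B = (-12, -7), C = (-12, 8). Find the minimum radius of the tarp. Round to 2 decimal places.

9.38

Side lengths²: AB² = 274, AC² = 289, BC² = 225.
Since AC² = 289 < 274 + 225 = 499, the triangle is acute, so the smallest enclosing circle is the circumcircle.
Circumcentre = (-191/30, 0.5), r² = 39593/450.
r = √(39593/450) ≈ 9.38.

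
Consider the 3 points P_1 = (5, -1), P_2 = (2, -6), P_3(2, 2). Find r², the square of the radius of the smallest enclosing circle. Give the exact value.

16

Side lengths²: P_1P_2² = 34, P_1P_3² = 18, P_2P_3² = 64.
Since P_2P_3² = 64 ≥ 34 + 18 = 52, the angle opposite P_2P_3 is not acute, so the smallest enclosing circle has P_2P_3 as diameter.
Centre = midpoint of P_2P_3 = (2, -2), r² = 64/4 = 16.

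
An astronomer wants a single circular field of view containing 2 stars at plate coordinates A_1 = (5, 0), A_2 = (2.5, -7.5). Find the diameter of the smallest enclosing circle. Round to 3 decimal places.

7.906

The smallest circle enclosing two points has them as diameter endpoints.
Centre = midpoint = (3.75, -3.75); r² = |A_1A_2|²/4 = 62.5/4 = 15.625.
Diameter = 2r = 2√(15.625) ≈ 7.906.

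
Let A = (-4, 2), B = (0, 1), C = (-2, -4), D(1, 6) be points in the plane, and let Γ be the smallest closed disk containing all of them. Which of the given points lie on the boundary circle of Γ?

The farthest pair is C–D with squared distance 109. The circle on this segment as diameter has centre (-0.5, 1) and r² = 109/4 = 27.25.
Check A: distance² to centre = 13.25 ≤ 27.25, so it lies inside.
All remaining points lie in this disk, and no smaller disk contains both endpoints, so this is the minimum enclosing circle.
The points at distance exactly r from the centre are C, D — 2 points.

C, D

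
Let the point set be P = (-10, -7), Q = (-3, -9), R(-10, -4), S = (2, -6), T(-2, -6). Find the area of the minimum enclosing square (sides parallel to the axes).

144

The bounding box has width 12 and height 5.
An axis-aligned square enclosing the set must have side ≥ max(width, height).
So the minimum side is max(12, 5) = 12.
Area = 12² = 144.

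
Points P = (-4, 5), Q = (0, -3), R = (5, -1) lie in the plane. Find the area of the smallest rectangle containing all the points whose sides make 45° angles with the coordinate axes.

52.5

In coordinates u = x + y, v = x − y the rectangle is axis-aligned; the map (x,y)→(u,v) scales areas by 2.
u-values: 1, -3, 4; range = 4 − (-3) = 7.
v-values: -9, 3, 6; range = 6 − (-9) = 15.
Area = (7 × 15) / 2 = 52.5.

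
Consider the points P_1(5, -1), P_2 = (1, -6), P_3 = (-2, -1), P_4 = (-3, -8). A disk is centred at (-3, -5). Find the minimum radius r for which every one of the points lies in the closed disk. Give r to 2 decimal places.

The required radius is the distance from (-3, -5) to the farthest point.
Squared distances: 80, 17, 17, 9.
Maximum is 80, attained at P_1.
r = √80 ≈ 8.94.

8.94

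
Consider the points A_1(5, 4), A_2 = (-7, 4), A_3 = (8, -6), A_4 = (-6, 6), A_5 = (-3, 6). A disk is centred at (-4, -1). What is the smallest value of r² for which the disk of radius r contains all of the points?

The required radius is the distance from (-4, -1) to the farthest point.
Squared distances: 106, 34, 169, 53, 50.
Maximum is 169, attained at A_3.

169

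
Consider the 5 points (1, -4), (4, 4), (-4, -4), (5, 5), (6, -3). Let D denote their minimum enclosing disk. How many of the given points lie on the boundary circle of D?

A smallest enclosing disk is always determined by at most three of the input points on its boundary.
The minimum enclosing circle is determined by three boundary points: (-4, -4), (5, 5), (6, -3).
Their circumcentre is (11/18, 7/18) with r² = 6565/162.
The farthest remaining point (4, 4) is at distance² 3973/162 ≤ 6565/162.
The points at distance exactly r from the centre are (-4, -4), (5, 5), (6, -3) — 3 points.

3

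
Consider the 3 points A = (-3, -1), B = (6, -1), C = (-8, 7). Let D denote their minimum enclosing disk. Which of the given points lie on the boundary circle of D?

Side lengths²: AB² = 81, AC² = 89, BC² = 260.
Since BC² = 260 ≥ 89 + 81 = 170, the angle opposite BC is not acute, so the smallest enclosing circle has BC as diameter.
Centre = midpoint of BC = (-1, 3), r² = 260/4 = 65.
The points at distance exactly r from the centre are B, C — 2 points.

B, C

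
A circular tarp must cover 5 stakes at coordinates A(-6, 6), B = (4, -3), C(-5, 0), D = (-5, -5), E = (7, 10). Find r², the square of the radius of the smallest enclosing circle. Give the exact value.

The farthest pair is D–E with squared distance 369. The circle on this segment as diameter has centre (1, 2.5) and r² = 369/4 = 92.25.
Check A: distance² to centre = 61.25 ≤ 92.25, so it lies inside.
All remaining points lie in this disk, and no smaller disk contains both endpoints, so this is the minimum enclosing circle.

92.25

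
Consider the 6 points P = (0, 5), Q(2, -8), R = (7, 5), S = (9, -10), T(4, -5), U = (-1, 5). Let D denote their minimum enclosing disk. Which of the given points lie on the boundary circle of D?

The farthest pair is S–U with squared distance 325. The circle on this segment as diameter has centre (4, -2.5) and r² = 325/4 = 81.25.
Check P: distance² to centre = 72.25 ≤ 81.25, so it lies inside.
All remaining points lie in this disk, and no smaller disk contains both endpoints, so this is the minimum enclosing circle.
The points at distance exactly r from the centre are S, U — 2 points.

S, U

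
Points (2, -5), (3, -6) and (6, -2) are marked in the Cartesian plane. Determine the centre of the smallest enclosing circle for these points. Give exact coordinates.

(59/14, -53/14)

Call the three points A, B, C in the order given.
Side lengths²: AB² = 2, AC² = 25, BC² = 25.
Since BC² = 25 < 25 + 2 = 27, the triangle is acute, so the smallest enclosing circle is the circumcircle.
Circumcentre = (59/14, -53/14), r² = 625/98.
Centre = (59/14, -53/14).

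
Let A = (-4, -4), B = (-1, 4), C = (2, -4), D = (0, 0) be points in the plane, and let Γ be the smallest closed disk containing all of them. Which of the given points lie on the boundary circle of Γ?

A smallest enclosing disk is always determined by at most three of the input points on its boundary.
The minimum enclosing circle is determined by three boundary points: A, B, C.
Their circumcentre is (-1, -0.5625) with r² = 20.81640625.
The farthest remaining point D is at distance² 1.31640625 ≤ 20.81640625.
The points at distance exactly r from the centre are A, B, C — 3 points.

A, B, C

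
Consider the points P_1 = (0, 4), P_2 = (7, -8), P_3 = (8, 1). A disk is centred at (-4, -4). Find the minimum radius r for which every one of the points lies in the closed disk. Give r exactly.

The required radius is the distance from (-4, -4) to the farthest point.
Squared distances: 80, 137, 169.
Maximum is 169, attained at P_3.
r = √169 = 13.

13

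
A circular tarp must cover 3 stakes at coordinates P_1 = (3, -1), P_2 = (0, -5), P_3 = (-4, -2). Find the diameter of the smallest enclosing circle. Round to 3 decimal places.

Side lengths²: P_1P_2² = 25, P_1P_3² = 50, P_2P_3² = 25.
Since P_1P_3² = 50 ≥ 25 + 25 = 50, the angle opposite P_1P_3 is not acute, so the smallest enclosing circle has P_1P_3 as diameter.
Centre = midpoint of P_1P_3 = (-0.5, -1.5), r² = 50/4 = 12.5.
Diameter = 2r = 2√(12.5) ≈ 7.071.

7.071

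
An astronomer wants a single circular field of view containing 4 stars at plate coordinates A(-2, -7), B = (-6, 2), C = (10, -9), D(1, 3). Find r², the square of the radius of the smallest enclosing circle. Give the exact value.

The minimum enclosing circle of a finite set is fixed by two of the points (as a diameter) or three (as a circumcircle).
The farthest pair is B–C with squared distance 377. The circle on this segment as diameter has centre (2, -3.5) and r² = 377/4 = 94.25.
Check A: distance² to centre = 28.25 ≤ 94.25, so it lies inside.
All remaining points lie in this disk, and no smaller disk contains both endpoints, so this is the minimum enclosing circle.

94.25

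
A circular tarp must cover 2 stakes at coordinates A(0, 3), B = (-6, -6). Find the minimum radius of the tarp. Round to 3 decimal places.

The smallest circle enclosing two points has them as diameter endpoints.
Centre = midpoint = (-3, -1.5); r² = |AB|²/4 = 117/4 = 29.25.
r = √(29.25) ≈ 5.408.

5.408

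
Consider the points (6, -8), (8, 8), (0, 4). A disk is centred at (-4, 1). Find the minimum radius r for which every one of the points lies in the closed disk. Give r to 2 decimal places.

13.89

The required radius is the distance from (-4, 1) to the farthest point.
Squared distances: 181, 193, 25.
Maximum is 193, attained at (8, 8).
r = √193 ≈ 13.89.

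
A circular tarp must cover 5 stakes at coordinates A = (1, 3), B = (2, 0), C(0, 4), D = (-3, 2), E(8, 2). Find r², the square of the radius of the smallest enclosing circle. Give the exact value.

30.25

The farthest pair is D–E with squared distance 121. The circle on this segment as diameter has centre (2.5, 2) and r² = 121/4 = 30.25.
Check A: distance² to centre = 3.25 ≤ 30.25, so it lies inside.
All remaining points lie in this disk, and no smaller disk contains both endpoints, so this is the minimum enclosing circle.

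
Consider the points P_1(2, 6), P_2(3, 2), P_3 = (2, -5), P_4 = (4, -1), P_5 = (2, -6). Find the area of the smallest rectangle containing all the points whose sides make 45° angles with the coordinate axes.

In coordinates u = x + y, v = x − y the rectangle is axis-aligned; the map (x,y)→(u,v) scales areas by 2.
u-values: 8, 5, -3, 3, -4; range = 8 − (-4) = 12.
v-values: -4, 1, 7, 5, 8; range = 8 − (-4) = 12.
Area = (12 × 12) / 2 = 72.

72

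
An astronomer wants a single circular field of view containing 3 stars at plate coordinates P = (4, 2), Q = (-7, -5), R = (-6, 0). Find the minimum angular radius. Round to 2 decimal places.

Side lengths²: PQ² = 170, PR² = 104, QR² = 26.
Since PQ² = 170 ≥ 104 + 26 = 130, the angle opposite PQ is not acute, so the smallest enclosing circle has PQ as diameter.
Centre = midpoint of PQ = (-1.5, -1.5), r² = 170/4 = 42.5.
r = √(42.5) ≈ 6.52.

6.52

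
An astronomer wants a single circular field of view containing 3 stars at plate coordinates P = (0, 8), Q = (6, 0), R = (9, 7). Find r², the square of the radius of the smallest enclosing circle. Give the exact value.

29725/1089

Side lengths²: PQ² = 100, PR² = 82, QR² = 58.
Since PQ² = 100 < 82 + 58 = 140, the triangle is acute, so the smallest enclosing circle is the circumcircle.
Circumcentre = (139/33, 54/11), r² = 29725/1089.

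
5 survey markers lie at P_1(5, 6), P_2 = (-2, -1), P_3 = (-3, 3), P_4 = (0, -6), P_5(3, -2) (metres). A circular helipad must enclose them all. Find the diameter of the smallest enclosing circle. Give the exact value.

The minimum enclosing circle of a finite set is fixed by two of the points (as a diameter) or three (as a circumcircle).
The farthest pair is P_1–P_4 with squared distance 169. The circle on this segment as diameter has centre (2.5, 0) and r² = 169/4 = 42.25.
Check P_2: distance² to centre = 21.25 ≤ 42.25, so it lies inside.
All remaining points lie in this disk, and no smaller disk contains both endpoints, so this is the minimum enclosing circle.
Diameter = 2r = 2√(42.25) = 13.

13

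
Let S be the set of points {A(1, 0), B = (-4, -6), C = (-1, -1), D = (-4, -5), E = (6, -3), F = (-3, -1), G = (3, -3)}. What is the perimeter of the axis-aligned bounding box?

32

Width = max x − min x = 6 − (-4) = 10.
Height = max y − min y = 0 − (-6) = 6.
Perimeter = 2(10 + 6) = 32.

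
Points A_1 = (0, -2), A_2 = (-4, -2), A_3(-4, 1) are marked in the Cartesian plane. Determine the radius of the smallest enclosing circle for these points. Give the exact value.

Side lengths²: A_1A_2² = 16, A_1A_3² = 25, A_2A_3² = 9.
Since A_1A_3² = 25 ≥ 16 + 9 = 25, the angle opposite A_1A_3 is not acute, so the smallest enclosing circle has A_1A_3 as diameter.
Centre = midpoint of A_1A_3 = (-2, -0.5), r² = 25/4 = 6.25.
r = √(6.25) = 2.5.

2.5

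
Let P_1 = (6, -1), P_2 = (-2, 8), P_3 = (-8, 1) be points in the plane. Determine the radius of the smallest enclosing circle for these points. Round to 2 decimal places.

Side lengths²: P_1P_2² = 145, P_1P_3² = 200, P_2P_3² = 85.
Since P_1P_3² = 200 < 145 + 85 = 230, the triangle is acute, so the smallest enclosing circle is the circumcircle.
Circumcentre = (-19/22, 21/22), r² = 12325/242.
r = √(12325/242) ≈ 7.14.

7.14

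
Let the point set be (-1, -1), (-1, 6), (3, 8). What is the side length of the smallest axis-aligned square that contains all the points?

The bounding box has width 4 and height 9.
An axis-aligned square enclosing the set must have side ≥ max(width, height).
So the minimum side is max(4, 9) = 9.

9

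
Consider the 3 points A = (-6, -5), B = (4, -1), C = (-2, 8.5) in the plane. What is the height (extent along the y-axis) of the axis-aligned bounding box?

max y = 8.5, min y = -5, so height = 13.5.

13.5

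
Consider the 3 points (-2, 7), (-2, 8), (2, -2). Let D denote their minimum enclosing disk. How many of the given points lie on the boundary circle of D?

Call the three points A, B, C in the order given.
Side lengths²: AB² = 1, AC² = 97, BC² = 116.
Since BC² = 116 ≥ 97 + 1 = 98, the angle opposite BC is not acute, so the smallest enclosing circle has BC as diameter.
Centre = midpoint of BC = (0, 3), r² = 116/4 = 29.
The points at distance exactly r from the centre are (-2, 8), (2, -2) — 2 points.

2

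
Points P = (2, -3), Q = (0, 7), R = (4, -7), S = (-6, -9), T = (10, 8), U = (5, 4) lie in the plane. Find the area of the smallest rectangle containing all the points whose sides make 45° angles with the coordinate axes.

In coordinates u = x + y, v = x − y the rectangle is axis-aligned; the map (x,y)→(u,v) scales areas by 2.
u-values: -1, 7, -3, -15, 18, 9; range = 18 − (-15) = 33.
v-values: 5, -7, 11, 3, 2, 1; range = 11 − (-7) = 18.
Area = (33 × 18) / 2 = 297.

297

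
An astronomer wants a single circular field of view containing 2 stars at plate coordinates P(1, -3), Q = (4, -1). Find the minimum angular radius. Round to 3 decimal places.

The smallest circle enclosing two points has them as diameter endpoints.
Centre = midpoint = (2.5, -2); r² = |PQ|²/4 = 13/4 = 3.25.
r = √(3.25) ≈ 1.803.

1.803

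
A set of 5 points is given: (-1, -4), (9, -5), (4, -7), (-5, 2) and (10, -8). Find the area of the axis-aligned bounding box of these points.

150

x ranges over [-5, 10], width 15.
y ranges over [-8, 2], height 10.
Area = 15 × 10 = 150.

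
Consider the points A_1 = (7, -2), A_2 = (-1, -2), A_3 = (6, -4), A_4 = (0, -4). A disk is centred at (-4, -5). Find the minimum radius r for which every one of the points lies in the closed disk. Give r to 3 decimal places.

11.402

The required radius is the distance from (-4, -5) to the farthest point.
Squared distances: 130, 18, 101, 17.
Maximum is 130, attained at A_1.
r = √130 ≈ 11.402.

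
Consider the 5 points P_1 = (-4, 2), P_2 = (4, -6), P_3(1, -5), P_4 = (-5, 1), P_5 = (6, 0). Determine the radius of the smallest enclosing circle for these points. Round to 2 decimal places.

The minimum enclosing circle of a finite set is fixed by two of the points (as a diameter) or three (as a circumcircle).
The minimum enclosing circle is determined by three boundary points: P_2, P_4, P_5.
Their circumcentre is (11/34, -49/34) with r² = 19825/578.
The farthest remaining point P_1 is at distance² 17649/578 ≤ 19825/578.
r = √(19825/578) ≈ 5.86.

5.86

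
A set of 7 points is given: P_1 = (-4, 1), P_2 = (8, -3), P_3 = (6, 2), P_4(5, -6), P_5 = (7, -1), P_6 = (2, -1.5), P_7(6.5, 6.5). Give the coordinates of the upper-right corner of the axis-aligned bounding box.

(8, 6.5)

x-range [-4, 8], y-range [-6, 6.5].
The upper-right corner is (8, 6.5).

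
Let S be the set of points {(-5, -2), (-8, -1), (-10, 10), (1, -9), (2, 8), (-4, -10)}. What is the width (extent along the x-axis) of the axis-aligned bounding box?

12

max x = 2, min x = -10, so width = 12.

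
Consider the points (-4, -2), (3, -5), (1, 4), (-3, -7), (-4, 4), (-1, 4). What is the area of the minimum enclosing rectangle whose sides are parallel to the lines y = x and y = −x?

In coordinates u = x + y, v = x − y the rectangle is axis-aligned; the map (x,y)→(u,v) scales areas by 2.
u-values: -6, -2, 5, -10, 0, 3; range = 5 − (-10) = 15.
v-values: -2, 8, -3, 4, -8, -5; range = 8 − (-8) = 16.
Area = (15 × 16) / 2 = 120.

120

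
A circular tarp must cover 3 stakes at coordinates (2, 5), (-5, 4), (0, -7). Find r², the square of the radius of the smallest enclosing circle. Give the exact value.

Call the three points A, B, C in the order given.
Side lengths²: AB² = 50, AC² = 148, BC² = 146.
Since AC² = 148 < 146 + 50 = 196, the triangle is acute, so the smallest enclosing circle is the circumcircle.
Circumcentre = (-31/41, -29/41), r² = 67525/1681.

67525/1681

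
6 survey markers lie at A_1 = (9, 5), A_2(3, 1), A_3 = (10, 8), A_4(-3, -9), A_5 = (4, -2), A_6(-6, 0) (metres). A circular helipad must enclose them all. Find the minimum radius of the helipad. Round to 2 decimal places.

The minimum enclosing circle of a finite set is fixed by two of the points (as a diameter) or three (as a circumcircle).
The farthest pair is A_3–A_4 with squared distance 458. The circle on this segment as diameter has centre (3.5, -0.5) and r² = 458/4 = 114.5.
Check A_1: distance² to centre = 60.5 ≤ 114.5, so it lies inside.
All remaining points lie in this disk, and no smaller disk contains both endpoints, so this is the minimum enclosing circle.
r = √(114.5) ≈ 10.70.

10.70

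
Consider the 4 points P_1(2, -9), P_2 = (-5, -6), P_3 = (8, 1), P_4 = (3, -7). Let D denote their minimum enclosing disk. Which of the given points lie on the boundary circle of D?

The farthest pair is P_2–P_3 with squared distance 218. The circle on this segment as diameter has centre (1.5, -2.5) and r² = 218/4 = 54.5.
Check P_1: distance² to centre = 42.5 ≤ 54.5, so it lies inside.
All remaining points lie in this disk, and no smaller disk contains both endpoints, so this is the minimum enclosing circle.
The points at distance exactly r from the centre are P_2, P_3 — 2 points.

P_2, P_3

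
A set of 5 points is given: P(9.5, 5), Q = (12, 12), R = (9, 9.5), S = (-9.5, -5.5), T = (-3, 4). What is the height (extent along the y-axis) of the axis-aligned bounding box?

max y = 12, min y = -5.5, so height = 17.5.

17.5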